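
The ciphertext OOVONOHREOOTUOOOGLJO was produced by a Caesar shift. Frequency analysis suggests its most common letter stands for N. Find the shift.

The most frequent ciphertext letter is O (appears 10 times).
O is position 14; N is position 13.
Shift = 1.

1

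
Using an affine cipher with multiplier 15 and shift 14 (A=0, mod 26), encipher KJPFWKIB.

ITFLGIED

K(10): 15·10+14=164≡8 → I
J(9): 15·9+14=149≡19 → T
P(15): 15·15+14=239≡5 → F
F(5): 15·5+14=89≡11 → L
W(22): 15·22+14=344≡6 → G
K(10): 15·10+14=164≡8 → I
I(8): 15·8+14=134≡4 → E
B(1): 15·1+14=29≡3 → D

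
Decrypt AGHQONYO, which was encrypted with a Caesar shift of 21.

A(0): 0−21=-21≡5 → F
G(6): 6−21=-15≡11 → L
H(7): 7−21=-14≡12 → M
Q(16): 16−21=-5≡21 → V
O(14): 14−21=-7≡19 → T
N(13): 13−21=-8≡18 → S
Y(24): 24−21=3 → D
O(14): 14−21=-7≡19 → T

FLMVTSDT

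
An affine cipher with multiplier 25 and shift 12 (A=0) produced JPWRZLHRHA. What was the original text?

The inverse of 25 mod 26 is 25, since 25·25=625≡1. Apply D(y)=25·(y−12) mod 26:
J(9): 25·(9−12)=-75≡3 → D
P(15): 25·(15−12)=75≡23 → X
W(22): 25·(22−12)=250≡16 → Q
R(17): 25·(17−12)=125≡21 → V
Z(25): 25·(25−12)=325≡13 → N
L(11): 25·(11−12)=-25≡1 → B
H(7): 25·(7−12)=-125≡5 → F
R(17): 25·(17−12)=125≡21 → V
H(7): 25·(7−12)=-125≡5 → F
A(0): 25·(0−12)=-300≡12 → M

DXQVNBFVFM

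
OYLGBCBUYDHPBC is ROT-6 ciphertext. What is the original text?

ISFAVWVOSXBJVW

O(14): 14−6=8 → I
Y(24): 24−6=18 → S
L(11): 11−6=5 → F
G(6): 6−6=0 → A
B(1): 1−6=-5≡21 → V
C(2): 2−6=-4≡22 → W
B(1): 1−6=-5≡21 → V
U(20): 20−6=14 → O
Y(24): 24−6=18 → S
D(3): 3−6=-3≡23 → X
H(7): 7−6=1 → B
P(15): 15−6=9 → J
B(1): 1−6=-5≡21 → V
C(2): 2−6=-4≡22 → W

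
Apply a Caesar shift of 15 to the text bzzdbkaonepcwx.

b(1): 1+15=16 → q
z(25): 25+15=40≡14 → o
z(25): 25+15=40≡14 → o
d(3): 3+15=18 → s
b(1): 1+15=16 → q
k(10): 10+15=25 → z
a(0): 0+15=15 → p
o(14): 14+15=29≡3 → d
n(13): 13+15=28≡2 → c
e(4): 4+15=19 → t
p(15): 15+15=30≡4 → e
c(2): 2+15=17 → r
w(22): 22+15=37≡11 → l
x(23): 23+15=38≡12 → m

qoosqzpdcterlm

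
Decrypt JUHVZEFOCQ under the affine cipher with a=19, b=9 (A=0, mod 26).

ARECUXIDBZ

The inverse of 19 mod 26 is 11, since 19·11=209≡1. Apply D(y)=11·(y−9) mod 26:
J(9): 11·(9−9)=0 → A
U(20): 11·(20−9)=121≡17 → R
H(7): 11·(7−9)=-22≡4 → E
V(21): 11·(21−9)=132≡2 → C
Z(25): 11·(25−9)=176≡20 → U
E(4): 11·(4−9)=-55≡23 → X
F(5): 11·(5−9)=-44≡8 → I
O(14): 11·(14−9)=55≡3 → D
C(2): 11·(2−9)=-77≡1 → B
Q(16): 11·(16−9)=77≡25 → Z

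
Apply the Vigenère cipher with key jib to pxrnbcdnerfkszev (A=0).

yfswjdmvfanlbhfe

Repeat the key across the message: jibjibjibjibjibj
p(15)+j(9): 24 → y
x(23)+i(8): 31≡5 → f
r(17)+b(1): 18 → s
n(13)+j(9): 22 → w
b(1)+i(8): 9 → j
c(2)+b(1): 3 → d
d(3)+j(9): 12 → m
n(13)+i(8): 21 → v
e(4)+b(1): 5 → f
r(17)+j(9): 26≡0 → a
f(5)+i(8): 13 → n
k(10)+b(1): 11 → l
s(18)+j(9): 27≡1 → b
z(25)+i(8): 33≡7 → h
e(4)+b(1): 5 → f
v(21)+j(9): 30≡4 → e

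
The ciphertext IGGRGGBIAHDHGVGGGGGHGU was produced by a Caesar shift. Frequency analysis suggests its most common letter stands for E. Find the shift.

2

The most frequent ciphertext letter is G (appears 11 times).
G is position 6; E is position 4.
Shift = 2.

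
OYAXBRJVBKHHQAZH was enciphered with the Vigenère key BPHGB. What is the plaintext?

NJTRAQUOVJGSJUYG

Repeat the key across the ciphertext: BPHGBBPHGBBPHGBB
O(14)−B(1): 13 → N
Y(24)−P(15): 9 → J
A(0)−H(7): -7≡19 → T
X(23)−G(6): 17 → R
B(1)−B(1): 0 → A
R(17)−B(1): 16 → Q
J(9)−P(15): -6≡20 → U
V(21)−H(7): 14 → O
B(1)−G(6): -5≡21 → V
K(10)−B(1): 9 → J
H(7)−B(1): 6 → G
H(7)−P(15): -8≡18 → S
Q(16)−H(7): 9 → J
A(0)−G(6): -6≡20 → U
Z(25)−B(1): 24 → Y
H(7)−B(1): 6 → G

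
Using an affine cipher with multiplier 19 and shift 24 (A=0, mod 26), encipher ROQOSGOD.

R(17): 19·17+24=347≡9 → J
O(14): 19·14+24=290≡4 → E
Q(16): 19·16+24=328≡16 → Q
O(14): 19·14+24=290≡4 → E
S(18): 19·18+24=366≡2 → C
G(6): 19·6+24=138≡8 → I
O(14): 19·14+24=290≡4 → E
D(3): 19·3+24=81≡3 → D

JEQECIED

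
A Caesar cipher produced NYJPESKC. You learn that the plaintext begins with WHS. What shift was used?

From the crib: N(13)−W(22)=-9≡17, so the shift is 17.

17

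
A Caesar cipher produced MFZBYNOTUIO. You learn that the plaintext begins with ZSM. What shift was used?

From the crib: M(12)−Z(25)=-13≡13, so the shift is 13.

13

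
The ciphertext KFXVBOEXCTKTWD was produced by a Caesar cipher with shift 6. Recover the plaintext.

EZRPVIYRWNENQX

K(10): 10−6=4 → E
F(5): 5−6=-1≡25 → Z
X(23): 23−6=17 → R
V(21): 21−6=15 → P
B(1): 1−6=-5≡21 → V
O(14): 14−6=8 → I
E(4): 4−6=-2≡24 → Y
X(23): 23−6=17 → R
C(2): 2−6=-4≡22 → W
T(19): 19−6=13 → N
K(10): 10−6=4 → E
T(19): 19−6=13 → N
W(22): 22−6=16 → Q
D(3): 3−6=-3≡23 → X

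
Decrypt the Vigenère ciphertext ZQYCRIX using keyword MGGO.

NKSOFCR

Repeat the key across the ciphertext: MGGOMGG
Z(25)−M(12): 13 → N
Q(16)−G(6): 10 → K
Y(24)−G(6): 18 → S
C(2)−O(14): -12≡14 → O
R(17)−M(12): 5 → F
I(8)−G(6): 2 → C
X(23)−G(6): 17 → R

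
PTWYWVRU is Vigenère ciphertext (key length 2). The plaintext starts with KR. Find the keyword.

FC

Subtract each crib letter from the matching ciphertext letter (mod 26):
P(15)−K(10)=5 → F
T(19)−R(17)=2 → C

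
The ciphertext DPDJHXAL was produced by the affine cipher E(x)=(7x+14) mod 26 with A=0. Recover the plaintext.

The inverse of 7 mod 26 is 15, since 7·15=105≡1. Apply D(y)=15·(y−14) mod 26:
D(3): 15·(3−14)=-165≡17 → R
P(15): 15·(15−14)=15 → P
D(3): 15·(3−14)=-165≡17 → R
J(9): 15·(9−14)=-75≡3 → D
H(7): 15·(7−14)=-105≡25 → Z
X(23): 15·(23−14)=135≡5 → F
A(0): 15·(0−14)=-210≡24 → Y
L(11): 15·(11−14)=-45≡7 → H

RPRDZFYH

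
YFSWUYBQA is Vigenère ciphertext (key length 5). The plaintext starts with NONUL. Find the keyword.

LRFCJ

Subtract each crib letter from the matching ciphertext letter (mod 26):
Y(24)−N(13)=11 → L
F(5)−O(14)=-9≡17 → R
S(18)−N(13)=5 → F
W(22)−U(20)=2 → C
U(20)−L(11)=9 → J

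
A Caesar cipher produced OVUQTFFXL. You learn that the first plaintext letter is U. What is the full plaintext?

From the crib: O(14)−U(20)=-6≡20, so the shift is 20.
Subtract 20 from each ciphertext letter:
O(14): 14−20=-6≡20 → U
V(21): 21−20=1 → B
U(20): 20−20=0 → A
Q(16): 16−20=-4≡22 → W
T(19): 19−20=-1≡25 → Z
F(5): 5−20=-15≡11 → L
F(5): 5−20=-15≡11 → L
X(23): 23−20=3 → D
L(11): 11−20=-9≡17 → R

UBAWZLLDR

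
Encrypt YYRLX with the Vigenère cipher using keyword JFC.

Repeat the key across the message: JFCJF
Y(24)+J(9): 33≡7 → H
Y(24)+F(5): 29≡3 → D
R(17)+C(2): 19 → T
L(11)+J(9): 20 → U
X(23)+F(5): 28≡2 → C

HDTUC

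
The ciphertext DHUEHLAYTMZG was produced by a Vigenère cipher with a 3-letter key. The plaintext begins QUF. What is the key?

Subtract each crib letter from the matching ciphertext letter (mod 26):
D(3)−Q(16)=-13≡13 → N
H(7)−U(20)=-13≡13 → N
U(20)−F(5)=15 → P

NNP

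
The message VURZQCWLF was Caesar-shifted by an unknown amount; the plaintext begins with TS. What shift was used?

From the crib: V(21)−T(19)=2, so the shift is 2.

2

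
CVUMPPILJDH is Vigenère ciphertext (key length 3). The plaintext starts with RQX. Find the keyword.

Subtract each crib letter from the matching ciphertext letter (mod 26):
C(2)−R(17)=-15≡11 → L
V(21)−Q(16)=5 → F
U(20)−X(23)=-3≡23 → X

LFX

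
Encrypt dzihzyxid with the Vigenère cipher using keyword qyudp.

Repeat the key across the message: qyudpqyud
d(3)+q(16): 19 → t
z(25)+y(24): 49≡23 → x
i(8)+u(20): 28≡2 → c
h(7)+d(3): 10 → k
z(25)+p(15): 40≡14 → o
y(24)+q(16): 40≡14 → o
x(23)+y(24): 47≡21 → v
i(8)+u(20): 28≡2 → c
d(3)+d(3): 6 → g

txckoovcg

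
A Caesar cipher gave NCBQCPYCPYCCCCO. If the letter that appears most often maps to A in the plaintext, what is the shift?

The most frequent ciphertext letter is C (appears 7 times).
C is position 2; A is position 0.
Shift = 2.

2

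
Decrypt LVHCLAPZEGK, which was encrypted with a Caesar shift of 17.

UEQLUJYINPT

L(11): 11−17=-6≡20 → U
V(21): 21−17=4 → E
H(7): 7−17=-10≡16 → Q
C(2): 2−17=-15≡11 → L
L(11): 11−17=-6≡20 → U
A(0): 0−17=-17≡9 → J
P(15): 15−17=-2≡24 → Y
Z(25): 25−17=8 → I
E(4): 4−17=-13≡13 → N
G(6): 6−17=-11≡15 → P
K(10): 10−17=-7≡19 → T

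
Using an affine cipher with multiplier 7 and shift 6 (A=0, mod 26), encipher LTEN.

FJIT

L(11): 7·11+6=83≡5 → F
T(19): 7·19+6=139≡9 → J
E(4): 7·4+6=34≡8 → I
N(13): 7·13+6=97≡19 → T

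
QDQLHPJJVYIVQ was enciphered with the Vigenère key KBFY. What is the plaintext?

Repeat the key across the ciphertext: KBFYKBFYKBFYK
Q(16)−K(10): 6 → G
D(3)−B(1): 2 → C
Q(16)−F(5): 11 → L
L(11)−Y(24): -13≡13 → N
H(7)−K(10): -3≡23 → X
P(15)−B(1): 14 → O
J(9)−F(5): 4 → E
J(9)−Y(24): -15≡11 → L
V(21)−K(10): 11 → L
Y(24)−B(1): 23 → X
I(8)−F(5): 3 → D
V(21)−Y(24): -3≡23 → X
Q(16)−K(10): 6 → G

GCLNXOELLXDXG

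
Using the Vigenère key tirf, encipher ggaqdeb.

Repeat the key across the message: tirftir
g(6)+t(19): 25 → z
g(6)+i(8): 14 → o
a(0)+r(17): 17 → r
q(16)+f(5): 21 → v
d(3)+t(19): 22 → w
e(4)+i(8): 12 → m
b(1)+r(17): 18 → s

zorvwms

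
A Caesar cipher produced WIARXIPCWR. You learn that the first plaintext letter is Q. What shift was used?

From the crib: W(22)−Q(16)=6, so the shift is 6.

6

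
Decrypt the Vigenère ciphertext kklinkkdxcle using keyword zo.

lwmuowlpyomq

Repeat the key across the ciphertext: zozozozozozo
k(10)−z(25): -15≡11 → l
k(10)−o(14): -4≡22 → w
l(11)−z(25): -14≡12 → m
i(8)−o(14): -6≡20 → u
n(13)−z(25): -12≡14 → o
k(10)−o(14): -4≡22 → w
k(10)−z(25): -15≡11 → l
d(3)−o(14): -11≡15 → p
x(23)−z(25): -2≡24 → y
c(2)−o(14): -12≡14 → o
l(11)−z(25): -14≡12 → m
e(4)−o(14): -10≡16 → q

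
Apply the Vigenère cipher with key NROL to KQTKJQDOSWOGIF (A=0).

XHHVWHRZFNCRVW

Repeat the key across the message: NROLNROLNROLNR
K(10)+N(13): 23 → X
Q(16)+R(17): 33≡7 → H
T(19)+O(14): 33≡7 → H
K(10)+L(11): 21 → V
J(9)+N(13): 22 → W
Q(16)+R(17): 33≡7 → H
D(3)+O(14): 17 → R
O(14)+L(11): 25 → Z
S(18)+N(13): 31≡5 → F
W(22)+R(17): 39≡13 → N
O(14)+O(14): 28≡2 → C
G(6)+L(11): 17 → R
I(8)+N(13): 21 → V
F(5)+R(17): 22 → W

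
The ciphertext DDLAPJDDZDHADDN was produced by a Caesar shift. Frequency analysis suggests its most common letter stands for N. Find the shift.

16

The most frequent ciphertext letter is D (appears 7 times).
D is position 3; N is position 13.
Shift = -10≡16.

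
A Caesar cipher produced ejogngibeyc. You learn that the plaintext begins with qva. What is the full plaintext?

qvaszsunqko

From the crib: e(4)−q(16)=-12≡14, so the shift is 14.
Subtract 14 from each ciphertext letter:
e(4): 4−14=-10≡16 → q
j(9): 9−14=-5≡21 → v
o(14): 14−14=0 → a
g(6): 6−14=-8≡18 → s
n(13): 13−14=-1≡25 → z
g(6): 6−14=-8≡18 → s
i(8): 8−14=-6≡20 → u
b(1): 1−14=-13≡13 → n
e(4): 4−14=-10≡16 → q
y(24): 24−14=10 → k
c(2): 2−14=-12≡14 → o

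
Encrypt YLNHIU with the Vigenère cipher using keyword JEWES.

Repeat the key across the message: JEWESJ
Y(24)+J(9): 33≡7 → H
L(11)+E(4): 15 → P
N(13)+W(22): 35≡9 → J
H(7)+E(4): 11 → L
I(8)+S(18): 26≡0 → A
U(20)+J(9): 29≡3 → D

HPJLAD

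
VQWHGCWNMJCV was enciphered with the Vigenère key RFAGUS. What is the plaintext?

ELWBMKFIMDID

Repeat the key across the ciphertext: RFAGUSRFAGUS
V(21)−R(17): 4 → E
Q(16)−F(5): 11 → L
W(22)−A(0): 22 → W
H(7)−G(6): 1 → B
G(6)−U(20): -14≡12 → M
C(2)−S(18): -16≡10 → K
W(22)−R(17): 5 → F
N(13)−F(5): 8 → I
M(12)−A(0): 12 → M
J(9)−G(6): 3 → D
C(2)−U(20): -18≡8 → I
V(21)−S(18): 3 → D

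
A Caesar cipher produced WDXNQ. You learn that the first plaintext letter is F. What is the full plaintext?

FMGWZ

From the crib: W(22)−F(5)=17, so the shift is 17.
Subtract 17 from each ciphertext letter:
W(22): 22−17=5 → F
D(3): 3−17=-14≡12 → M
X(23): 23−17=6 → G
N(13): 13−17=-4≡22 → W
Q(16): 16−17=-1≡25 → Z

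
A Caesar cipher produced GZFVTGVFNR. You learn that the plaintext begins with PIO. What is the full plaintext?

PIOECPEOWA

From the crib: G(6)−P(15)=-9≡17, so the shift is 17.
Subtract 17 from each ciphertext letter:
G(6): 6−17=-11≡15 → P
Z(25): 25−17=8 → I
F(5): 5−17=-12≡14 → O
V(21): 21−17=4 → E
T(19): 19−17=2 → C
G(6): 6−17=-11≡15 → P
V(21): 21−17=4 → E
F(5): 5−17=-12≡14 → O
N(13): 13−17=-4≡22 → W
R(17): 17−17=0 → A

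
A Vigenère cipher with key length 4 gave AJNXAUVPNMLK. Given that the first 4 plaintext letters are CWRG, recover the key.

Subtract each crib letter from the matching ciphertext letter (mod 26):
A(0)−C(2)=-2≡24 → Y
J(9)−W(22)=-13≡13 → N
N(13)−R(17)=-4≡22 → W
X(23)−G(6)=17 → R

YNWR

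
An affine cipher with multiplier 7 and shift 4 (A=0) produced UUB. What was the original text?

The inverse of 7 mod 26 is 15, since 7·15=105≡1. Apply D(y)=15·(y−4) mod 26:
U(20): 15·(20−4)=240≡6 → G
U(20): 15·(20−4)=240≡6 → G
B(1): 15·(1−4)=-45≡7 → H

GGH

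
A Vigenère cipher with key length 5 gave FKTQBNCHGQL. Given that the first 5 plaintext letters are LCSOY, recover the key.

UIBCD

Subtract each crib letter from the matching ciphertext letter (mod 26):
F(5)−L(11)=-6≡20 → U
K(10)−C(2)=8 → I
T(19)−S(18)=1 → B
Q(16)−O(14)=2 → C
B(1)−Y(24)=-23≡3 → D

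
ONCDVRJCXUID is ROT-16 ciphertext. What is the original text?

O(14): 14−16=-2≡24 → Y
N(13): 13−16=-3≡23 → X
C(2): 2−16=-14≡12 → M
D(3): 3−16=-13≡13 → N
V(21): 21−16=5 → F
R(17): 17−16=1 → B
J(9): 9−16=-7≡19 → T
C(2): 2−16=-14≡12 → M
X(23): 23−16=7 → H
U(20): 20−16=4 → E
I(8): 8−16=-8≡18 → S
D(3): 3−16=-13≡13 → N

YXMNFBTMHESN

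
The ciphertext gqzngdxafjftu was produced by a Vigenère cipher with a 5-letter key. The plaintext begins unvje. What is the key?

Subtract each crib letter from the matching ciphertext letter (mod 26):
g(6)−u(20)=-14≡12 → m
q(16)−n(13)=3 → d
z(25)−v(21)=4 → e
n(13)−j(9)=4 → e
g(6)−e(4)=2 → c

mdeec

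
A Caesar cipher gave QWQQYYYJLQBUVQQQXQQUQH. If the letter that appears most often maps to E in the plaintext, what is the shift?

The most frequent ciphertext letter is Q (appears 10 times).
Q is position 16; E is position 4.
Shift = 12.

12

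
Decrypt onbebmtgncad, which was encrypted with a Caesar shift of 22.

srfifqxkrgeh

o(14): 14−22=-8≡18 → s
n(13): 13−22=-9≡17 → r
b(1): 1−22=-21≡5 → f
e(4): 4−22=-18≡8 → i
b(1): 1−22=-21≡5 → f
m(12): 12−22=-10≡16 → q
t(19): 19−22=-3≡23 → x
g(6): 6−22=-16≡10 → k
n(13): 13−22=-9≡17 → r
c(2): 2−22=-20≡6 → g
a(0): 0−22=-22≡4 → e
d(3): 3−22=-19≡7 → h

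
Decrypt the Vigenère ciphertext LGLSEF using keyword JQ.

CQCCVP

Repeat the key across the ciphertext: JQJQJQ
L(11)−J(9): 2 → C
G(6)−Q(16): -10≡16 → Q
L(11)−J(9): 2 → C
S(18)−Q(16): 2 → C
E(4)−J(9): -5≡21 → V
F(5)−Q(16): -11≡15 → P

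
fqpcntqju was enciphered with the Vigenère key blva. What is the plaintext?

efucmivjt

Repeat the key across the ciphertext: blvablvab
f(5)−b(1): 4 → e
q(16)−l(11): 5 → f
p(15)−v(21): -6≡20 → u
c(2)−a(0): 2 → c
n(13)−b(1): 12 → m
t(19)−l(11): 8 → i
q(16)−v(21): -5≡21 → v
j(9)−a(0): 9 → j
u(20)−b(1): 19 → t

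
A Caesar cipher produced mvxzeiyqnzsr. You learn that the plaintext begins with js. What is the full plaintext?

jsuwbfvnkwpo

From the crib: m(12)−j(9)=3, so the shift is 3.
Subtract 3 from each ciphertext letter:
m(12): 12−3=9 → j
v(21): 21−3=18 → s
x(23): 23−3=20 → u
z(25): 25−3=22 → w
e(4): 4−3=1 → b
i(8): 8−3=5 → f
y(24): 24−3=21 → v
q(16): 16−3=13 → n
n(13): 13−3=10 → k
z(25): 25−3=22 → w
s(18): 18−3=15 → p
r(17): 17−3=14 → o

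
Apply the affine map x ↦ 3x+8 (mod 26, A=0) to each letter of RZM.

HFS

R(17): 3·17+8=59≡7 → H
Z(25): 3·25+8=83≡5 → F
M(12): 3·12+8=44≡18 → S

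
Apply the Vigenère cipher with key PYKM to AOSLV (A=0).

Repeat the key across the message: PYKMP
A(0)+P(15): 15 → P
O(14)+Y(24): 38≡12 → M
S(18)+K(10): 28≡2 → C
L(11)+M(12): 23 → X
V(21)+P(15): 36≡10 → K

PMCXK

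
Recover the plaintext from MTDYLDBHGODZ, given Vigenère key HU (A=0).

Repeat the key across the ciphertext: HUHUHUHUHUHU
M(12)−H(7): 5 → F
T(19)−U(20): -1≡25 → Z
D(3)−H(7): -4≡22 → W
Y(24)−U(20): 4 → E
L(11)−H(7): 4 → E
D(3)−U(20): -17≡9 → J
B(1)−H(7): -6≡20 → U
H(7)−U(20): -13≡13 → N
G(6)−H(7): -1≡25 → Z
O(14)−U(20): -6≡20 → U
D(3)−H(7): -4≡22 → W
Z(25)−U(20): 5 → F

FZWEEJUNZUWF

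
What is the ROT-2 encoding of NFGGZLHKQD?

PHIIBNJMSF

N(13): 13+2=15 → P
F(5): 5+2=7 → H
G(6): 6+2=8 → I
G(6): 6+2=8 → I
Z(25): 25+2=27≡1 → B
L(11): 11+2=13 → N
H(7): 7+2=9 → J
K(10): 10+2=12 → M
Q(16): 16+2=18 → S
D(3): 3+2=5 → F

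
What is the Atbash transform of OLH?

LOS

O(14) → L(11)
L(11) → O(14)
H(7) → S(18)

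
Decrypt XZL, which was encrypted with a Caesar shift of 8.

X(23): 23−8=15 → P
Z(25): 25−8=17 → R
L(11): 11−8=3 → D

PRD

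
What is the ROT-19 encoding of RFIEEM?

KYBXXF

R(17): 17+19=36≡10 → K
F(5): 5+19=24 → Y
I(8): 8+19=27≡1 → B
E(4): 4+19=23 → X
E(4): 4+19=23 → X
M(12): 12+19=31≡5 → F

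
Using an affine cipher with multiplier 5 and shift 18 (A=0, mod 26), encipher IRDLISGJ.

GZHVGEWL

I(8): 5·8+18=58≡6 → G
R(17): 5·17+18=103≡25 → Z
D(3): 5·3+18=33≡7 → H
L(11): 5·11+18=73≡21 → V
I(8): 5·8+18=58≡6 → G
S(18): 5·18+18=108≡4 → E
G(6): 5·6+18=48≡22 → W
J(9): 5·9+18=63≡11 → L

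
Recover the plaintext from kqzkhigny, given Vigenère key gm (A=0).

Repeat the key across the ciphertext: gmgmgmgmg
k(10)−g(6): 4 → e
q(16)−m(12): 4 → e
z(25)−g(6): 19 → t
k(10)−m(12): -2≡24 → y
h(7)−g(6): 1 → b
i(8)−m(12): -4≡22 → w
g(6)−g(6): 0 → a
n(13)−m(12): 1 → b
y(24)−g(6): 18 → s

eetybwabs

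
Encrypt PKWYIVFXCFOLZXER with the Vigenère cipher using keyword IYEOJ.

XIAMRDDBQOWJDLNZ

Repeat the key across the message: IYEOJIYEOJIYEOJI
P(15)+I(8): 23 → X
K(10)+Y(24): 34≡8 → I
W(22)+E(4): 26≡0 → A
Y(24)+O(14): 38≡12 → M
I(8)+J(9): 17 → R
V(21)+I(8): 29≡3 → D
F(5)+Y(24): 29≡3 → D
X(23)+E(4): 27≡1 → B
C(2)+O(14): 16 → Q
F(5)+J(9): 14 → O
O(14)+I(8): 22 → W
L(11)+Y(24): 35≡9 → J
Z(25)+E(4): 29≡3 → D
X(23)+O(14): 37≡11 → L
E(4)+J(9): 13 → N
R(17)+I(8): 25 → Z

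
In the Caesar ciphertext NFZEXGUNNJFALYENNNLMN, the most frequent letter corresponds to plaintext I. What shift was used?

The most frequent ciphertext letter is N (appears 7 times).
N is position 13; I is position 8.
Shift = 5.

5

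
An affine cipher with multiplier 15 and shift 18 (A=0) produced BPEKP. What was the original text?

The inverse of 15 mod 26 is 7, since 15·7=105≡1. Apply D(y)=7·(y−18) mod 26:
B(1): 7·(1−18)=-119≡11 → L
P(15): 7·(15−18)=-21≡5 → F
E(4): 7·(4−18)=-98≡6 → G
K(10): 7·(10−18)=-56≡22 → W
P(15): 7·(15−18)=-21≡5 → F

LFGWF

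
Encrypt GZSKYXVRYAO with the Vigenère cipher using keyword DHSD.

JGKNBENUBHG

Repeat the key across the message: DHSDDHSDDHS
G(6)+D(3): 9 → J
Z(25)+H(7): 32≡6 → G
S(18)+S(18): 36≡10 → K
K(10)+D(3): 13 → N
Y(24)+D(3): 27≡1 → B
X(23)+H(7): 30≡4 → E
V(21)+S(18): 39≡13 → N
R(17)+D(3): 20 → U
Y(24)+D(3): 27≡1 → B
A(0)+H(7): 7 → H
O(14)+S(18): 32≡6 → G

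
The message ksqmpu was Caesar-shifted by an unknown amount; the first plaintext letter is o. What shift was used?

From the crib: k(10)−o(14)=-4≡22, so the shift is 22.

22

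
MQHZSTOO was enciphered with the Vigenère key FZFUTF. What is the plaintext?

Repeat the key across the ciphertext: FZFUTFFZ
M(12)−F(5): 7 → H
Q(16)−Z(25): -9≡17 → R
H(7)−F(5): 2 → C
Z(25)−U(20): 5 → F
S(18)−T(19): -1≡25 → Z
T(19)−F(5): 14 → O
O(14)−F(5): 9 → J
O(14)−Z(25): -11≡15 → P

HRCFZOJP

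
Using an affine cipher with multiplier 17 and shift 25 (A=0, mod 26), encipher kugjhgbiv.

nbxwoxqfs

k(10): 17·10+25=195≡13 → n
u(20): 17·20+25=365≡1 → b
g(6): 17·6+25=127≡23 → x
j(9): 17·9+25=178≡22 → w
h(7): 17·7+25=144≡14 → o
g(6): 17·6+25=127≡23 → x
b(1): 17·1+25=42≡16 → q
i(8): 17·8+25=161≡5 → f
v(21): 17·21+25=382≡18 → s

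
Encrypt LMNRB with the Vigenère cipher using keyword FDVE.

Repeat the key across the message: FDVEF
L(11)+F(5): 16 → Q
M(12)+D(3): 15 → P
N(13)+V(21): 34≡8 → I
R(17)+E(4): 21 → V
B(1)+F(5): 6 → G

QPIVG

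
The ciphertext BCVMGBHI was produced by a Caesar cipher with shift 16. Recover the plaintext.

B(1): 1−16=-15≡11 → L
C(2): 2−16=-14≡12 → M
V(21): 21−16=5 → F
M(12): 12−16=-4≡22 → W
G(6): 6−16=-10≡16 → Q
B(1): 1−16=-15≡11 → L
H(7): 7−16=-9≡17 → R
I(8): 8−16=-8≡18 → S

LMFWQLRS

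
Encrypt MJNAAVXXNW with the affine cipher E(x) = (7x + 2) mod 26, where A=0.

INPCCTHHPA

M(12): 7·12+2=86≡8 → I
J(9): 7·9+2=65≡13 → N
N(13): 7·13+2=93≡15 → P
A(0): 7·0+2=2 → C
A(0): 7·0+2=2 → C
V(21): 7·21+2=149≡19 → T
X(23): 7·23+2=163≡7 → H
X(23): 7·23+2=163≡7 → H
N(13): 7·13+2=93≡15 → P
W(22): 7·22+2=156≡0 → A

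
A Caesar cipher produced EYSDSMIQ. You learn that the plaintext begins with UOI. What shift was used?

From the crib: E(4)−U(20)=-16≡10, so the shift is 10.

10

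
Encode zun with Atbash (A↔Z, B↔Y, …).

z(25) → a(0)
u(20) → f(5)
n(13) → m(12)

afm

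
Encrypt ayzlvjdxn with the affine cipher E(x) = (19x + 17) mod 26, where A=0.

rfysagwme

a(0): 19·0+17=17 → r
y(24): 19·24+17=473≡5 → f
z(25): 19·25+17=492≡24 → y
l(11): 19·11+17=226≡18 → s
v(21): 19·21+17=416≡0 → a
j(9): 19·9+17=188≡6 → g
d(3): 19·3+17=74≡22 → w
x(23): 19·23+17=454≡12 → m
n(13): 19·13+17=264≡4 → e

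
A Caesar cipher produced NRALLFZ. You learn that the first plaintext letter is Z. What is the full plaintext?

From the crib: N(13)−Z(25)=-12≡14, so the shift is 14.
Subtract 14 from each ciphertext letter:
N(13): 13−14=-1≡25 → Z
R(17): 17−14=3 → D
A(0): 0−14=-14≡12 → M
L(11): 11−14=-3≡23 → X
L(11): 11−14=-3≡23 → X
F(5): 5−14=-9≡17 → R
Z(25): 25−14=11 → L

ZDMXXRL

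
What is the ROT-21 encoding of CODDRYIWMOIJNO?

C(2): 2+21=23 → X
O(14): 14+21=35≡9 → J
D(3): 3+21=24 → Y
D(3): 3+21=24 → Y
R(17): 17+21=38≡12 → M
Y(24): 24+21=45≡19 → T
I(8): 8+21=29≡3 → D
W(22): 22+21=43≡17 → R
M(12): 12+21=33≡7 → H
O(14): 14+21=35≡9 → J
I(8): 8+21=29≡3 → D
J(9): 9+21=30≡4 → E
N(13): 13+21=34≡8 → I
O(14): 14+21=35≡9 → J

XJYYMTDRHJDEIJ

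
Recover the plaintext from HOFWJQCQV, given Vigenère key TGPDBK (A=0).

Repeat the key across the ciphertext: TGPDBKTGP
H(7)−T(19): -12≡14 → O
O(14)−G(6): 8 → I
F(5)−P(15): -10≡16 → Q
W(22)−D(3): 19 → T
J(9)−B(1): 8 → I
Q(16)−K(10): 6 → G
C(2)−T(19): -17≡9 → J
Q(16)−G(6): 10 → K
V(21)−P(15): 6 → G

OIQTIGJKG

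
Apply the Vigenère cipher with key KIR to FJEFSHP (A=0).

PRVPAYZ

Repeat the key across the message: KIRKIRK
F(5)+K(10): 15 → P
J(9)+I(8): 17 → R
E(4)+R(17): 21 → V
F(5)+K(10): 15 → P
S(18)+I(8): 26≡0 → A
H(7)+R(17): 24 → Y
P(15)+K(10): 25 → Z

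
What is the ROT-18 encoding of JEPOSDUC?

BWHGKVMU

J(9): 9+18=27≡1 → B
E(4): 4+18=22 → W
P(15): 15+18=33≡7 → H
O(14): 14+18=32≡6 → G
S(18): 18+18=36≡10 → K
D(3): 3+18=21 → V
U(20): 20+18=38≡12 → M
C(2): 2+18=20 → U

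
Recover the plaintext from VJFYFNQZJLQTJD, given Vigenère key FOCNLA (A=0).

QVDLUNLLHYFTEP

Repeat the key across the ciphertext: FOCNLAFOCNLAFO
V(21)−F(5): 16 → Q
J(9)−O(14): -5≡21 → V
F(5)−C(2): 3 → D
Y(24)−N(13): 11 → L
F(5)−L(11): -6≡20 → U
N(13)−A(0): 13 → N
Q(16)−F(5): 11 → L
Z(25)−O(14): 11 → L
J(9)−C(2): 7 → H
L(11)−N(13): -2≡24 → Y
Q(16)−L(11): 5 → F
T(19)−A(0): 19 → T
J(9)−F(5): 4 → E
D(3)−O(14): -11≡15 → P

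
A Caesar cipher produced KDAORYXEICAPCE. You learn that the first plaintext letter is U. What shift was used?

16

From the crib: K(10)−U(20)=-10≡16, so the shift is 16.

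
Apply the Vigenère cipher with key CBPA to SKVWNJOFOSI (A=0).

ULKWPKDFQTX

Repeat the key across the message: CBPACBPACBP
S(18)+C(2): 20 → U
K(10)+B(1): 11 → L
V(21)+P(15): 36≡10 → K
W(22)+A(0): 22 → W
N(13)+C(2): 15 → P
J(9)+B(1): 10 → K
O(14)+P(15): 29≡3 → D
F(5)+A(0): 5 → F
O(14)+C(2): 16 → Q
S(18)+B(1): 19 → T
I(8)+P(15): 23 → X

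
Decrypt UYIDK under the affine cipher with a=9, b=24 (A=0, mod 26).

The inverse of 9 mod 26 is 3, since 9·3=27≡1. Apply D(y)=3·(y−24) mod 26:
U(20): 3·(20−24)=-12≡14 → O
Y(24): 3·(24−24)=0 → A
I(8): 3·(8−24)=-48≡4 → E
D(3): 3·(3−24)=-63≡15 → P
K(10): 3·(10−24)=-42≡10 → K

OAEPK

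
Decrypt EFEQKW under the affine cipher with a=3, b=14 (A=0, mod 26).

OXOSQU

The inverse of 3 mod 26 is 9, since 3·9=27≡1. Apply D(y)=9·(y−14) mod 26:
E(4): 9·(4−14)=-90≡14 → O
F(5): 9·(5−14)=-81≡23 → X
E(4): 9·(4−14)=-90≡14 → O
Q(16): 9·(16−14)=18 → S
K(10): 9·(10−14)=-36≡16 → Q
W(22): 9·(22−14)=72≡20 → U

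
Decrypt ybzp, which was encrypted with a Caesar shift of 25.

zcaq

y(24): 24−25=-1≡25 → z
b(1): 1−25=-24≡2 → c
z(25): 25−25=0 → a
p(15): 15−25=-10≡16 → q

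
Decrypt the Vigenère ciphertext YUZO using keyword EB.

UTVN

Repeat the key across the ciphertext: EBEB
Y(24)−E(4): 20 → U
U(20)−B(1): 19 → T
Z(25)−E(4): 21 → V
O(14)−B(1): 13 → N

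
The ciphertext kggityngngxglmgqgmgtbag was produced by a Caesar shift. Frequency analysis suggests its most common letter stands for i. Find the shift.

The most frequent ciphertext letter is g (appears 9 times).
g is position 6; i is position 8.
Shift = -2≡24.

24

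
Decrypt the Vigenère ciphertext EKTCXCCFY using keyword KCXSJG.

Repeat the key across the ciphertext: KCXSJGKCX
E(4)−K(10): -6≡20 → U
K(10)−C(2): 8 → I
T(19)−X(23): -4≡22 → W
C(2)−S(18): -16≡10 → K
X(23)−J(9): 14 → O
C(2)−G(6): -4≡22 → W
C(2)−K(10): -8≡18 → S
F(5)−C(2): 3 → D
Y(24)−X(23): 1 → B

UIWKOWSDB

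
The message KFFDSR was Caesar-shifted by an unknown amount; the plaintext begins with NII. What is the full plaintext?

From the crib: K(10)−N(13)=-3≡23, so the shift is 23.
Subtract 23 from each ciphertext letter:
K(10): 10−23=-13≡13 → N
F(5): 5−23=-18≡8 → I
F(5): 5−23=-18≡8 → I
D(3): 3−23=-20≡6 → G
S(18): 18−23=-5≡21 → V
R(17): 17−23=-6≡20 → U

NIIGVU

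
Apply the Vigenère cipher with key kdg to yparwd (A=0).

Repeat the key across the message: kdgkdg
y(24)+k(10): 34≡8 → i
p(15)+d(3): 18 → s
a(0)+g(6): 6 → g
r(17)+k(10): 27≡1 → b
w(22)+d(3): 25 → z
d(3)+g(6): 9 → j

isgbzj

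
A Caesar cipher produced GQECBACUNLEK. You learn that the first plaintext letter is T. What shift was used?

13

From the crib: G(6)−T(19)=-13≡13, so the shift is 13.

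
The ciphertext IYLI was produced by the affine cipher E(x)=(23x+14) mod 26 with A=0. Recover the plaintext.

COBC

The inverse of 23 mod 26 is 17, since 23·17=391≡1. Apply D(y)=17·(y−14) mod 26:
I(8): 17·(8−14)=-102≡2 → C
Y(24): 17·(24−14)=170≡14 → O
L(11): 17·(11−14)=-51≡1 → B
I(8): 17·(8−14)=-102≡2 → C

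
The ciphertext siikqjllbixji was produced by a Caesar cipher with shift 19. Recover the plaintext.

zpprxqssipeqp

s(18): 18−19=-1≡25 → z
i(8): 8−19=-11≡15 → p
i(8): 8−19=-11≡15 → p
k(10): 10−19=-9≡17 → r
q(16): 16−19=-3≡23 → x
j(9): 9−19=-10≡16 → q
l(11): 11−19=-8≡18 → s
l(11): 11−19=-8≡18 → s
b(1): 1−19=-18≡8 → i
i(8): 8−19=-11≡15 → p
x(23): 23−19=4 → e
j(9): 9−19=-10≡16 → q
i(8): 8−19=-11≡15 → p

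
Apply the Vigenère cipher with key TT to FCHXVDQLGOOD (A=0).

YVAQOWJEZHHW

Repeat the key across the message: TTTTTTTTTTTT
F(5)+T(19): 24 → Y
C(2)+T(19): 21 → V
H(7)+T(19): 26≡0 → A
X(23)+T(19): 42≡16 → Q
V(21)+T(19): 40≡14 → O
D(3)+T(19): 22 → W
Q(16)+T(19): 35≡9 → J
L(11)+T(19): 30≡4 → E
G(6)+T(19): 25 → Z
O(14)+T(19): 33≡7 → H
O(14)+T(19): 33≡7 → H
D(3)+T(19): 22 → W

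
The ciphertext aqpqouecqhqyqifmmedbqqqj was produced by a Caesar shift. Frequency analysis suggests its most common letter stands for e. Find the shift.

The most frequent ciphertext letter is q (appears 8 times).
q is position 16; e is position 4.
Shift = 12.

12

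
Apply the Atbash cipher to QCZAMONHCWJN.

JXAZNLMSXDQM

Q(16) → J(9)
C(2) → X(23)
Z(25) → A(0)
A(0) → Z(25)
M(12) → N(13)
O(14) → L(11)
N(13) → M(12)
H(7) → S(18)
C(2) → X(23)
W(22) → D(3)
J(9) → Q(16)
N(13) → M(12)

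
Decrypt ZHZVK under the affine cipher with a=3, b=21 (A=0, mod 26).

KEKAF

The inverse of 3 mod 26 is 9, since 3·9=27≡1. Apply D(y)=9·(y−21) mod 26:
Z(25): 9·(25−21)=36≡10 → K
H(7): 9·(7−21)=-126≡4 → E
Z(25): 9·(25−21)=36≡10 → K
V(21): 9·(21−21)=0 → A
K(10): 9·(10−21)=-99≡5 → F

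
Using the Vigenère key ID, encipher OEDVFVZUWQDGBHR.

Repeat the key across the message: IDIDIDIDIDIDIDI
O(14)+I(8): 22 → W
E(4)+D(3): 7 → H
D(3)+I(8): 11 → L
V(21)+D(3): 24 → Y
F(5)+I(8): 13 → N
V(21)+D(3): 24 → Y
Z(25)+I(8): 33≡7 → H
U(20)+D(3): 23 → X
W(22)+I(8): 30≡4 → E
Q(16)+D(3): 19 → T
D(3)+I(8): 11 → L
G(6)+D(3): 9 → J
B(1)+I(8): 9 → J
H(7)+D(3): 10 → K
R(17)+I(8): 25 → Z

WHLYNYHXETLJJKZ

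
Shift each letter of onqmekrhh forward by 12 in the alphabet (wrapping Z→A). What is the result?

o(14): 14+12=26≡0 → a
n(13): 13+12=25 → z
q(16): 16+12=28≡2 → c
m(12): 12+12=24 → y
e(4): 4+12=16 → q
k(10): 10+12=22 → w
r(17): 17+12=29≡3 → d
h(7): 7+12=19 → t
h(7): 7+12=19 → t

azcyqwdtt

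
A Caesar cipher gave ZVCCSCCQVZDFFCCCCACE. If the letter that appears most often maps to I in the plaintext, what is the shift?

20

The most frequent ciphertext letter is C (appears 9 times).
C is position 2; I is position 8.
Shift = -6≡20.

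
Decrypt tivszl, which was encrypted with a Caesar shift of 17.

crebiu

t(19): 19−17=2 → c
i(8): 8−17=-9≡17 → r
v(21): 21−17=4 → e
s(18): 18−17=1 → b
z(25): 25−17=8 → i
l(11): 11−17=-6≡20 → u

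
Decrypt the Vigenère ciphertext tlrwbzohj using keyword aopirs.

Repeat the key across the ciphertext: aopirsaop
t(19)−a(0): 19 → t
l(11)−o(14): -3≡23 → x
r(17)−p(15): 2 → c
w(22)−i(8): 14 → o
b(1)−r(17): -16≡10 → k
z(25)−s(18): 7 → h
o(14)−a(0): 14 → o
h(7)−o(14): -7≡19 → t
j(9)−p(15): -6≡20 → u

txcokhotu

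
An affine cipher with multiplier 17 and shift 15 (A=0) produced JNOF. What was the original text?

The inverse of 17 mod 26 is 23, since 17·23=391≡1. Apply D(y)=23·(y−15) mod 26:
J(9): 23·(9−15)=-138≡18 → S
N(13): 23·(13−15)=-46≡6 → G
O(14): 23·(14−15)=-23≡3 → D
F(5): 23·(5−15)=-230≡4 → E

SGDE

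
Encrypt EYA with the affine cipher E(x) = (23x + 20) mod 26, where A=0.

E(4): 23·4+20=112≡8 → I
Y(24): 23·24+20=572≡0 → A
A(0): 23·0+20=20 → U

IAU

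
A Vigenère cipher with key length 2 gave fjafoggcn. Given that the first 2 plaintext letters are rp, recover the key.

ou

Subtract each crib letter from the matching ciphertext letter (mod 26):
f(5)−r(17)=-12≡14 → o
j(9)−p(15)=-6≡20 → u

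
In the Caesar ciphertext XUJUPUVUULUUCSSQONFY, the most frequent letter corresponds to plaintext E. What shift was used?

The most frequent ciphertext letter is U (appears 7 times).
U is position 20; E is position 4.
Shift = 16.

16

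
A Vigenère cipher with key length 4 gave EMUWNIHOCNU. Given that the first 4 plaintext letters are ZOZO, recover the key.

FYVI

Subtract each crib letter from the matching ciphertext letter (mod 26):
E(4)−Z(25)=-21≡5 → F
M(12)−O(14)=-2≡24 → Y
U(20)−Z(25)=-5≡21 → V
W(22)−O(14)=8 → I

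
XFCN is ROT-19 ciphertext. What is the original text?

EMJU

X(23): 23−19=4 → E
F(5): 5−19=-14≡12 → M
C(2): 2−19=-17≡9 → J
N(13): 13−19=-6≡20 → U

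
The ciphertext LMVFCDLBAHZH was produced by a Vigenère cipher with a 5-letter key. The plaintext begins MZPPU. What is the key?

ZNGQI

Subtract each crib letter from the matching ciphertext letter (mod 26):
L(11)−M(12)=-1≡25 → Z
M(12)−Z(25)=-13≡13 → N
V(21)−P(15)=6 → G
F(5)−P(15)=-10≡16 → Q
C(2)−U(20)=-18≡8 → I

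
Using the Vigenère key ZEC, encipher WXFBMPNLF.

VBHAQRMPH

Repeat the key across the message: ZECZECZEC
W(22)+Z(25): 47≡21 → V
X(23)+E(4): 27≡1 → B
F(5)+C(2): 7 → H
B(1)+Z(25): 26≡0 → A
M(12)+E(4): 16 → Q
P(15)+C(2): 17 → R
N(13)+Z(25): 38≡12 → M
L(11)+E(4): 15 → P
F(5)+C(2): 7 → H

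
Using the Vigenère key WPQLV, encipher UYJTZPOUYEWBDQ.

QNZEULDKJZSQTB

Repeat the key across the message: WPQLVWPQLVWPQL
U(20)+W(22): 42≡16 → Q
Y(24)+P(15): 39≡13 → N
J(9)+Q(16): 25 → Z
T(19)+L(11): 30≡4 → E
Z(25)+V(21): 46≡20 → U
P(15)+W(22): 37≡11 → L
O(14)+P(15): 29≡3 → D
U(20)+Q(16): 36≡10 → K
Y(24)+L(11): 35≡9 → J
E(4)+V(21): 25 → Z
W(22)+W(22): 44≡18 → S
B(1)+P(15): 16 → Q
D(3)+Q(16): 19 → T
Q(16)+L(11): 27≡1 → B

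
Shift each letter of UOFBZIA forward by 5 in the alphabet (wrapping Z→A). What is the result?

U(20): 20+5=25 → Z
O(14): 14+5=19 → T
F(5): 5+5=10 → K
B(1): 1+5=6 → G
Z(25): 25+5=30≡4 → E
I(8): 8+5=13 → N
A(0): 0+5=5 → F

ZTKGENF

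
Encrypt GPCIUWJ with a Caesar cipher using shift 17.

G(6): 6+17=23 → X
P(15): 15+17=32≡6 → G
C(2): 2+17=19 → T
I(8): 8+17=25 → Z
U(20): 20+17=37≡11 → L
W(22): 22+17=39≡13 → N
J(9): 9+17=26≡0 → A

XGTZLNA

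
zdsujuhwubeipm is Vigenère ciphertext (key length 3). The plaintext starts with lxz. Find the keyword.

Subtract each crib letter from the matching ciphertext letter (mod 26):
z(25)−l(11)=14 → o
d(3)−x(23)=-20≡6 → g
s(18)−z(25)=-7≡19 → t

ogt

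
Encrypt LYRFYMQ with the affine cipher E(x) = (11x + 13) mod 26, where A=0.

ERSQRPH

L(11): 11·11+13=134≡4 → E
Y(24): 11·24+13=277≡17 → R
R(17): 11·17+13=200≡18 → S
F(5): 11·5+13=68≡16 → Q
Y(24): 11·24+13=277≡17 → R
M(12): 11·12+13=145≡15 → P
Q(16): 11·16+13=189≡7 → H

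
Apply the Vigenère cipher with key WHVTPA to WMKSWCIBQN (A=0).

Repeat the key across the message: WHVTPAWHVT
W(22)+W(22): 44≡18 → S
M(12)+H(7): 19 → T
K(10)+V(21): 31≡5 → F
S(18)+T(19): 37≡11 → L
W(22)+P(15): 37≡11 → L
C(2)+A(0): 2 → C
I(8)+W(22): 30≡4 → E
B(1)+H(7): 8 → I
Q(16)+V(21): 37≡11 → L
N(13)+T(19): 32≡6 → G

STFLLCEILG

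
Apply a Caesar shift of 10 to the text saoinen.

ckysxox

s(18): 18+10=28≡2 → c
a(0): 0+10=10 → k
o(14): 14+10=24 → y
i(8): 8+10=18 → s
n(13): 13+10=23 → x
e(4): 4+10=14 → o
n(13): 13+10=23 → x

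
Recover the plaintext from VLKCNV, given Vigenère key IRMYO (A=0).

Repeat the key across the ciphertext: IRMYOI
V(21)−I(8): 13 → N
L(11)−R(17): -6≡20 → U
K(10)−M(12): -2≡24 → Y
C(2)−Y(24): -22≡4 → E
N(13)−O(14): -1≡25 → Z
V(21)−I(8): 13 → N

NUYEZN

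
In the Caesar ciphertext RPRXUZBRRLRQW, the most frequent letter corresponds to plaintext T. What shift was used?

24

The most frequent ciphertext letter is R (appears 5 times).
R is position 17; T is position 19.
Shift = -2≡24.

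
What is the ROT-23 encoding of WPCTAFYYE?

TMZQXCVVB

W(22): 22+23=45≡19 → T
P(15): 15+23=38≡12 → M
C(2): 2+23=25 → Z
T(19): 19+23=42≡16 → Q
A(0): 0+23=23 → X
F(5): 5+23=28≡2 → C
Y(24): 24+23=47≡21 → V
Y(24): 24+23=47≡21 → V
E(4): 4+23=27≡1 → B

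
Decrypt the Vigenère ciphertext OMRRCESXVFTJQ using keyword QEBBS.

Repeat the key across the ciphertext: QEBBSQEBBSQEB
O(14)−Q(16): -2≡24 → Y
M(12)−E(4): 8 → I
R(17)−B(1): 16 → Q
R(17)−B(1): 16 → Q
C(2)−S(18): -16≡10 → K
E(4)−Q(16): -12≡14 → O
S(18)−E(4): 14 → O
X(23)−B(1): 22 → W
V(21)−B(1): 20 → U
F(5)−S(18): -13≡13 → N
T(19)−Q(16): 3 → D
J(9)−E(4): 5 → F
Q(16)−B(1): 15 → P

YIQQKOOWUNDFP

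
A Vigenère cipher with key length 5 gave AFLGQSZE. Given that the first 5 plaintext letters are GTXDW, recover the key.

UMODU

Subtract each crib letter from the matching ciphertext letter (mod 26):
A(0)−G(6)=-6≡20 → U
F(5)−T(19)=-14≡12 → M
L(11)−X(23)=-12≡14 → O
G(6)−D(3)=3 → D
Q(16)−W(22)=-6≡20 → U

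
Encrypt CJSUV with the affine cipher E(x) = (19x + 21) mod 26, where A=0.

HKZLE

C(2): 19·2+21=59≡7 → H
J(9): 19·9+21=192≡10 → K
S(18): 19·18+21=363≡25 → Z
U(20): 19·20+21=401≡11 → L
V(21): 19·21+21=420≡4 → E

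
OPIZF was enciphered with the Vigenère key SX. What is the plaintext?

Repeat the key across the ciphertext: SXSXS
O(14)−S(18): -4≡22 → W
P(15)−X(23): -8≡18 → S
I(8)−S(18): -10≡16 → Q
Z(25)−X(23): 2 → C
F(5)−S(18): -13≡13 → N

WSQCN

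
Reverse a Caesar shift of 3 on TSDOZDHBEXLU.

QPALWAEYBUIR

T(19): 19−3=16 → Q
S(18): 18−3=15 → P
D(3): 3−3=0 → A
O(14): 14−3=11 → L
Z(25): 25−3=22 → W
D(3): 3−3=0 → A
H(7): 7−3=4 → E
B(1): 1−3=-2≡24 → Y
E(4): 4−3=1 → B
X(23): 23−3=20 → U
L(11): 11−3=8 → I
U(20): 20−3=17 → R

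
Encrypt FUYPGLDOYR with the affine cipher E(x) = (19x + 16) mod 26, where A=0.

HGEPARVWEB

F(5): 19·5+16=111≡7 → H
U(20): 19·20+16=396≡6 → G
Y(24): 19·24+16=472≡4 → E
P(15): 19·15+16=301≡15 → P
G(6): 19·6+16=130≡0 → A
L(11): 19·11+16=225≡17 → R
D(3): 19·3+16=73≡21 → V
O(14): 19·14+16=282≡22 → W
Y(24): 19·24+16=472≡4 → E
R(17): 19·17+16=339≡1 → B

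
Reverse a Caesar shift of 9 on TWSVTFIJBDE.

KNJMKWZASUV

T(19): 19−9=10 → K
W(22): 22−9=13 → N
S(18): 18−9=9 → J
V(21): 21−9=12 → M
T(19): 19−9=10 → K
F(5): 5−9=-4≡22 → W
I(8): 8−9=-1≡25 → Z
J(9): 9−9=0 → A
B(1): 1−9=-8≡18 → S
D(3): 3−9=-6≡20 → U
E(4): 4−9=-5≡21 → V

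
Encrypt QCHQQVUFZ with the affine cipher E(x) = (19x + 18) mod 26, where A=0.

Q(16): 19·16+18=322≡10 → K
C(2): 19·2+18=56≡4 → E
H(7): 19·7+18=151≡21 → V
Q(16): 19·16+18=322≡10 → K
Q(16): 19·16+18=322≡10 → K
V(21): 19·21+18=417≡1 → B
U(20): 19·20+18=398≡8 → I
F(5): 19·5+18=113≡9 → J
Z(25): 19·25+18=493≡25 → Z

KEVKKBIJZ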